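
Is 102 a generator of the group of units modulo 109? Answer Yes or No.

No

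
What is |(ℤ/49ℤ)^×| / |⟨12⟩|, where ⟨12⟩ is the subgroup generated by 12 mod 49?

The order of 12 must divide φ(49) = φ(7^2) = 7·(7−1) = 42 = 2 · 3 · 7.
Divisors of 42: 1, 2, 3, 6, 7, 14, 21, 42.
Evaluate successive powers at the divisors of 42:
12^1 ≡ 12
12^2 ≡ 46
12^3 ≡ 13
12^6 ≡ 22
12^7 ≡ 19
12^14 ≡ 18
12^21 ≡ 48
12^42 ≡ 1
Thus |⟨12⟩| = ord(12) = 42.
[(Z/49Z)^× : ⟨12⟩] = 42/42 = 1.

1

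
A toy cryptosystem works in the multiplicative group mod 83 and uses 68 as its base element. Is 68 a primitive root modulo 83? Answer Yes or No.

φ(83) = 83 − 1 = 82 = 2 · 41.
It suffices to check that the order of 68 is not a proper divisor of 82: compute 68^(82/q) for q ∈ {2, 41}.
68^41 ≡ 1 (mod 83)  [q = 2: ≡ 1 ✗]
68^2 ≡ 59 (mod 83)  [q = 41: ≢ 1 ✓]
68^41 ≡ 1 shows ord(68) | 41, strictly less than φ(83); not a primitive root.

No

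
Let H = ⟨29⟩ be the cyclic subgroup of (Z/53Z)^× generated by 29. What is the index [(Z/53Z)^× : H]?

2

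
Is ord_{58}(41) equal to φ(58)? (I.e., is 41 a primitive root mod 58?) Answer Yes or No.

No

φ(58) = φ(2)·φ(29) = 1·28 = 28 = 2^2 · 7.
It suffices to check that the order of 41 is not a proper divisor of 28: compute 41^(28/q) for q ∈ {2, 7}.
41^14 ≡ 57 (mod 58)  [q = 2: ≢ 1 ✓]
41^4 ≡ 1 (mod 58)  [q = 7: ≡ 1 ✗]
41^4 ≡ 1 shows ord(41) | 4, strictly less than φ(58); not a primitive root.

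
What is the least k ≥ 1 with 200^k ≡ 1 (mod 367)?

61

By Lagrange's theorem, ord_367(200) divides φ(367) = 367 − 1 = 366 = 2 · 3 · 61.
Divisors of 366: 1, 2, 3, 6, 61, 122, 183, 366.
Test each divisor d:
200^1 ≡ 200
200^2 ≡ 364
200^3 ≡ 134
200^6 ≡ 340
200^61 ≡ 1
The smallest such exponent is 61, so the order of 200 is 61.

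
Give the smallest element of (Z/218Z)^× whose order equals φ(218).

11

φ(218) = φ(2)·φ(109) = 1·108 = 108 = 2^2 · 3^3.
Test candidates g = 2, 3, … against the prime factors q ∈ {2, 3} of φ(218): g is a generator iff g^(108/q) ≢ 1 for every such q.
g = 2: gcd(2, 218) = 2 > 1, not a unit — skip.
g = 3: 3^54 ≡ 1 — hits 1, so not a primitive root.
g = 4: gcd(4, 218) = 2 > 1, not a unit — skip.
g = 5: 5^54 ≡ 1 — hits 1, so not a primitive root.
g = 6: gcd(6, 218) = 2 > 1, not a unit — skip.
g = 7: 7^54 ≡ 1 — hits 1, so not a primitive root.
g = 8: gcd(8, 218) = 2 > 1, not a unit — skip.
g = 9: 9^54 ≡ 1 — hits 1, so not a primitive root.
g = 10: gcd(10, 218) = 2 > 1, not a unit — skip.
g = 11: 11^54 ≡ 217; 11^36 ≡ 45 — none is 1, so 11 is a primitive root.
The smallest primitive root modulo 218 is 11.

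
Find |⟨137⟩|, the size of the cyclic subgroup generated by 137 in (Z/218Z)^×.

54

ord(137) | φ(218) = φ(2)·φ(109) = 1·108 = 108 = 2^2 · 3^3.
Divisors of 108: 1, 2, 3, 4, 6, 9, 12, 18, 27, 36, 54, 108.
Check 137^d mod 218 for each divisor in increasing order:
137^1 ≡ 137
137^2 ≡ 21
137^3 ≡ 43
137^4 ≡ 5
137^6 ≡ 105
137^9 ≡ 155
137^12 ≡ 125
137^18 ≡ 45
137^27 ≡ 217
137^36 ≡ 63
137^54 ≡ 1
The smallest such exponent is 54, so the order of 137 is 54.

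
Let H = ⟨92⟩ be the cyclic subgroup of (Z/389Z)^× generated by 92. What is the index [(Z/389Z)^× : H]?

The order of 92 must divide φ(389) = 389 − 1 = 388 = 2^2 · 97.
Divisors of 388: 1, 2, 4, 97, 194, 388.
Test each divisor d:
92^1 ≡ 92 (mod 389)
92^2 ≡ 295 (mod 389)
92^4 ≡ 278 (mod 389)
92^97 ≡ 274 (mod 389)
92^194 ≡ 388 (mod 389)
92^388 ≡ 1 (mod 389) ✓
Thus |⟨92⟩| = ord(92) = 388.
[(Z/389Z)^× : ⟨92⟩] = 388/388 = 1.

1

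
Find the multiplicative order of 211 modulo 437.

198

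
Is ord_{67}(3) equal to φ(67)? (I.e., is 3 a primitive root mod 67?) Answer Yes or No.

No

φ(67) = 67 − 1 = 66 = 2 · 3 · 11.
Test 3^(66/q) mod 67 for each prime factor q of 66:
3^33 ≡ 66 (mod 67)  [q = 2: ≢ 1 ✓]
3^22 ≡ 1 (mod 67)  [q = 3: ≡ 1 ✗]
3^6 ≡ 59 (mod 67)  [q = 11: ≢ 1 ✓]
3^22 ≡ 1 shows ord(3) | 22, strictly less than φ(67); not a primitive root.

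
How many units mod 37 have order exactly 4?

2

φ(37) = 37 − 1 = 36 = 2^2 · 3^2.
Since (Z/37Z)^× is cyclic of order 36, the number of elements of order d is φ(d) when d | 36 and 0 otherwise.
4 = 2^2 divides 36, and φ(4) = 2.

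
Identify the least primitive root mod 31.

3

φ(31) = 31 − 1 = 30 = 2 · 3 · 5.
g is a primitive root iff g^(30/q) ≢ 1 (mod 31) for each prime q ∈ {2, 3, 5}.
g = 2: 2^15 ≡ 1 — hits 1, so not a primitive root.
g = 3: 3^15 ≡ 30; 3^10 ≡ 25; 3^6 ≡ 16 — none is 1, so 3 is a primitive root.
Hence the least primitive root of 31 is 3.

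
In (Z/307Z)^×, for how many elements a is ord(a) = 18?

6

φ(307) = 307 − 1 = 306 = 2 · 3^2 · 17.
In a cyclic group of order 306, there are φ(d) elements of order d for each divisor d of 306, and zero for non-divisors.
18 = 2 · 3^2 divides 306, and φ(18) = 6.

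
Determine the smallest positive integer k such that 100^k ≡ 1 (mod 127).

21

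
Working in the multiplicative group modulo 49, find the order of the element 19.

6

ord(19) | φ(49) = φ(7^2) = 7·(7−1) = 42 = 2 · 3 · 7.
Divisors of 42: 1, 2, 3, 6, 7, 14, 21, 42.
Test each divisor d:
19^1 ≡ 19
19^2 ≡ 18
19^3 ≡ 48
19^6 ≡ 1
The smallest such exponent is 6, so the order of 19 is 6.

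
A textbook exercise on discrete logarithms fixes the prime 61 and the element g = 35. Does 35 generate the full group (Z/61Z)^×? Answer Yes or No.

Yes

φ(61) = 61 − 1 = 60 = 2^2 · 3 · 5.
35 is a primitive root mod 61 iff 35^(φ(61)/q) ≢ 1 for every prime q | φ(61), i.e. q ∈ {2, 3, 5}.
35^30 ≡ 60 (mod 61)  [q = 2: ≢ 1 ✓]
35^20 ≡ 13 (mod 61)  [q = 3: ≢ 1 ✓]
35^12 ≡ 9 (mod 61)  [q = 5: ≢ 1 ✓]
Every test exponent gives a nontrivial residue, hence 35 generates the full group.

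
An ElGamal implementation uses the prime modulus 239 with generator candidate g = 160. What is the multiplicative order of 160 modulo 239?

119

ord(160) | φ(239) = 239 − 1 = 238 = 2 · 7 · 17.
Divisors of 238: 1, 2, 7, 14, 17, 34, 119, 238.
Evaluate successive powers at the divisors of 238:
160^1 ≡ 160 (mod 239)
160^2 ≡ 27 (mod 239)
160^7 ≡ 216 (mod 239)
160^14 ≡ 51 (mod 239)
160^17 ≡ 201 (mod 239)
160^34 ≡ 10 (mod 239)
160^119 ≡ 1 (mod 239) ✓
The smallest such exponent is 119, so the order of 160 is 119.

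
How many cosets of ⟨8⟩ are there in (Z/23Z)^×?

2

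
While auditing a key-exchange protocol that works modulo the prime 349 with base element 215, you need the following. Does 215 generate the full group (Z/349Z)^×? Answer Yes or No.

Yes

φ(349) = 349 − 1 = 348 = 2^2 · 3 · 29.
Test 215^(348/q) mod 349 for each prime factor q of 348:
215^174 ≡ 348 (mod 349)  [q = 2: ≢ 1 ✓]
215^116 ≡ 226 (mod 349)  [q = 3: ≢ 1 ✓]
215^12 ≡ 304 (mod 349)  [q = 29: ≢ 1 ✓]
None equal 1, so ord_349(215) = 348: 215 is a primitive root.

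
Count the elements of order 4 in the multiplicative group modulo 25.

2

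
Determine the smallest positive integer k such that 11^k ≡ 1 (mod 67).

66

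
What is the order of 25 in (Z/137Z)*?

By Lagrange's theorem, ord_137(25) divides φ(137) = 137 − 1 = 136 = 2^3 · 17.
Divisors of 136: 1, 2, 4, 8, 17, 34, 68, 136.
Test each divisor d:
25^1 ≡ 25
25^2 ≡ 77
25^4 ≡ 38
25^8 ≡ 74
25^17 ≡ 37
25^34 ≡ 136
25^68 ≡ 1
Therefore the multiplicative order of 25 modulo 137 is 68.

68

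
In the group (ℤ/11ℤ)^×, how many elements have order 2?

1

φ(11) = 11 − 1 = 10 = 2 · 5.
In a cyclic group of order 10, there are φ(d) elements of order d for each divisor d of 10, and zero for non-divisors.
2 | 10, and φ(2) = 2 − 1 = 1.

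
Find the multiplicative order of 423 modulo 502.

ord(423) | φ(502) = φ(2)·φ(251) = 1·250 = 250 = 2 · 5^3.
Divisors of 250: 1, 2, 5, 10, 25, 50, 125, 250.
Evaluate successive powers at the divisors of 250:
423^1 ≡ 423
423^2 ≡ 217
423^5 ≡ 291
423^10 ≡ 345
423^25 ≡ 283
423^50 ≡ 271
423^125 ≡ 501
423^250 ≡ 1
The smallest such exponent is 250, so the order of 423 is 250.

250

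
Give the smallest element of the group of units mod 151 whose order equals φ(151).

φ(151) = 151 − 1 = 150 = 2 · 3 · 5^2.
g is a primitive root iff g^(150/q) ≢ 1 (mod 151) for each prime q ∈ {2, 3, 5}.
g = 2: 2^75 ≡ 1 — hits 1, so not a primitive root.
g = 3: 3^75 ≡ 150; 3^50 ≡ 1 — hits 1, so not a primitive root.
g = 4: 4^75 ≡ 1 — hits 1, so not a primitive root.
g = 5: 5^75 ≡ 1 — hits 1, so not a primitive root.
g = 6: 6^75 ≡ 150; 6^50 ≡ 32; 6^30 ≡ 59 — none is 1, so 6 is a primitive root.
So 6 is the smallest generator of (Z/151Z)^×.

6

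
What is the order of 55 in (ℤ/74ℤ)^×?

36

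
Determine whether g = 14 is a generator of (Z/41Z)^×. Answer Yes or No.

No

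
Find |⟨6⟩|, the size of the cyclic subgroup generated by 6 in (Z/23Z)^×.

11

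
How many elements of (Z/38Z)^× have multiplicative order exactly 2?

φ(38) = φ(2)·φ(19) = 1·18 = 18 = 2 · 3^2.
(Z/38Z)^× is cyclic (|G| = 18); a cyclic group of order m has exactly φ(d) elements of each order d | m, and none otherwise.
2 | 18, and φ(2) = 2 − 1 = 1.

1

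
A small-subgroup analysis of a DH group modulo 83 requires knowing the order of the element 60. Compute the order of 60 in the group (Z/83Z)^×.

82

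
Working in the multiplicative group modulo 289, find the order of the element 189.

Since 189 ∈ (Z/289Z)^×, its order divides φ(289) = φ(17^2) = 17·(17−1) = 272 = 2^4 · 17.
Divisors of 272: 1, 2, 4, 8, 16, 17, 34, 68, 136, 272.
Test each divisor d:
189^1 ≡ 189
189^2 ≡ 174
189^4 ≡ 220
189^8 ≡ 137
189^16 ≡ 273
189^17 ≡ 155
189^34 ≡ 38
189^68 ≡ 288
189^136 ≡ 1
The smallest such exponent is 136, so the order of 189 is 136.

136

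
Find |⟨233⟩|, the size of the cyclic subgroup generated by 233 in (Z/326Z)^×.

162

Since 233 ∈ (Z/326Z)^×, its order divides φ(326) = φ(2)·φ(163) = 1·162 = 162 = 2 · 3^4.
Divisors of 162: 1, 2, 3, 6, 9, 18, 27, 54, 81, 162.
Evaluate successive powers at the divisors of 162:
233^1 ≡ 233 (mod 326)
233^2 ≡ 173 (mod 326)
233^3 ≡ 211 (mod 326)
233^6 ≡ 185 (mod 326)
233^9 ≡ 241 (mod 326)
233^18 ≡ 53 (mod 326)
233^27 ≡ 59 (mod 326)
233^54 ≡ 221 (mod 326)
233^81 ≡ 325 (mod 326)
233^162 ≡ 1 (mod 326) ✓
Hence ord(233) = 162.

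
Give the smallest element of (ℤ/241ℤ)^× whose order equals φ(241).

7

φ(241) = 241 − 1 = 240 = 2^4 · 3 · 5.
g is a primitive root iff g^(240/q) ≢ 1 (mod 241) for each prime q ∈ {2, 3, 5}.
g = 2: 2^120 ≡ 1 — hits 1, so not a primitive root.
g = 3: 3^120 ≡ 1 — hits 1, so not a primitive root.
g = 4: 4^120 ≡ 1 — hits 1, so not a primitive root.
g = 5: 5^120 ≡ 1 — hits 1, so not a primitive root.
g = 6: 6^120 ≡ 1 — hits 1, so not a primitive root.
g = 7: 7^120 ≡ 240; 7^80 ≡ 15; 7^48 ≡ 91 — none is 1, so 7 is a primitive root.
Hence the least primitive root of 241 is 7.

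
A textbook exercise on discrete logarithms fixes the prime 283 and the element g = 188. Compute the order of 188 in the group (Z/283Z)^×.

282

ord(188) | φ(283) = 283 − 1 = 282 = 2 · 3 · 47.
Divisors of 282: 1, 2, 3, 6, 47, 94, 141, 282.
Compute 188^d (mod 283) for the divisors d until we hit 1:
188^1 ≡ 188
188^2 ≡ 252
188^3 ≡ 115
188^6 ≡ 207
188^47 ≡ 45
188^94 ≡ 44
188^141 ≡ 282
188^282 ≡ 1
Hence ord(188) = 282.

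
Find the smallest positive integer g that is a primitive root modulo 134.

7

φ(134) = φ(2)·φ(67) = 1·66 = 66 = 2 · 3 · 11.
Test candidates g = 2, 3, … against the prime factors q ∈ {2, 3, 11} of φ(134): g is a generator iff g^(66/q) ≢ 1 for every such q.
g = 2: gcd(2, 134) = 2 > 1, not a unit — skip.
g = 3: 3^33 ≡ 133; 3^22 ≡ 1 — hits 1, so not a primitive root.
g = 4: gcd(4, 134) = 2 > 1, not a unit — skip.
g = 5: 5^33 ≡ 133; 5^22 ≡ 1 — hits 1, so not a primitive root.
g = 6: gcd(6, 134) = 2 > 1, not a unit — skip.
g = 7: 7^33 ≡ 133; 7^22 ≡ 29; 7^6 ≡ 131 — none is 1, so 7 is a primitive root.
The smallest primitive root modulo 134 is 7.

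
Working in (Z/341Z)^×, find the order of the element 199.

30

The order of 199 must divide φ(341) = φ(11·31) = (11−1)·(31−1) = 10·30 = 300 = 2^2 · 3 · 5^2.
Divisors of 300: 1, 2, 3, 4, 5, 6, 10, 12, 15, 20, 25, 30, 50, 60, 75, 100, 150, 300.
Compute 199^d (mod 341) for the divisors d until we hit 1:
199^1 ≡ 199 (mod 341)
199^2 ≡ 45 (mod 341)
199^3 ≡ 89 (mod 341)
199^4 ≡ 320 (mod 341)
199^5 ≡ 254 (mod 341)
199^6 ≡ 78 (mod 341)
199^10 ≡ 67 (mod 341)
199^12 ≡ 287 (mod 341)
199^15 ≡ 309 (mod 341)
199^20 ≡ 56 (mod 341)
199^25 ≡ 243 (mod 341)
199^30 ≡ 1 (mod 341) ✓
Hence ord(199) = 30.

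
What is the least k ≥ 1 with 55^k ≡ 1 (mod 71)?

ord(55) | φ(71) = 71 − 1 = 70 = 2 · 5 · 7.
Divisors of 70: 1, 2, 5, 7, 10, 14, 35, 70.
Compute 55^d (mod 71) for the divisors d until we hit 1:
55^1 ≡ 55 (mod 71)
55^2 ≡ 43 (mod 71)
55^5 ≡ 23 (mod 71)
55^7 ≡ 66 (mod 71)
55^10 ≡ 32 (mod 71)
55^14 ≡ 25 (mod 71)
55^35 ≡ 70 (mod 71)
55^70 ≡ 1 (mod 71) ✓
Hence ord(55) = 70.

70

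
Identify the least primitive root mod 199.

3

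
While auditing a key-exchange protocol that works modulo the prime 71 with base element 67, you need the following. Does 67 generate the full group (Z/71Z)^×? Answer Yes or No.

φ(71) = 71 − 1 = 70 = 2 · 5 · 7.
An element g generates (Z/71Z)^× iff g^(70/q) ≢ 1 (mod 71) for each prime q ∈ {2, 5, 7}.
67^35 ≡ 70 (mod 71)  [q = 2: ≢ 1 ✓]
67^14 ≡ 5 (mod 71)  [q = 5: ≢ 1 ✓]
67^10 ≡ 48 (mod 71)  [q = 7: ≢ 1 ✓]
Every test exponent gives a nontrivial residue, hence 67 generates the full group.

Yes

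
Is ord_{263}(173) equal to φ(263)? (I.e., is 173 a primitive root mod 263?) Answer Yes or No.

No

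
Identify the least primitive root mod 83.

2

φ(83) = 83 − 1 = 82 = 2 · 41.
Test candidates g = 2, 3, … against the prime factors q ∈ {2, 41} of φ(83): g is a generator iff g^(82/q) ≢ 1 for every such q.
g = 2: 2^41 ≡ 82; 2^2 ≡ 4 — none is 1, so 2 is a primitive root.
The smallest primitive root modulo 83 is 2.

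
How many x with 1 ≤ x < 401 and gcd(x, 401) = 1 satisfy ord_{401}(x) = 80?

32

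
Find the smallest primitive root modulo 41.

6

φ(41) = 41 − 1 = 40 = 2^3 · 5.
g is a primitive root iff g^(40/q) ≢ 1 (mod 41) for each prime q ∈ {2, 5}.
g = 2: 2^20 ≡ 1 — hits 1, so not a primitive root.
g = 3: 3^20 ≡ 40; 3^8 ≡ 1 — hits 1, so not a primitive root.
g = 4: 4^20 ≡ 1 — hits 1, so not a primitive root.
g = 5: 5^20 ≡ 1 — hits 1, so not a primitive root.
g = 6: 6^20 ≡ 40; 6^8 ≡ 10 — none is 1, so 6 is a primitive root.
So 6 is the smallest generator of (Z/41Z)^×.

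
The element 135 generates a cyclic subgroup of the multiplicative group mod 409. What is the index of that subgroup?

By Lagrange's theorem, ord_409(135) divides φ(409) = 409 − 1 = 408 = 2^3 · 3 · 17.
Divisors of 408: 1, 2, 3, 4, 6, 8, 12, 17, 24, 34, 51, 68, 102, 136, 204, 408.
Evaluate successive powers at the divisors of 408:
135^1 ≡ 135 (mod 409)
135^2 ≡ 229 (mod 409)
135^3 ≡ 240 (mod 409)
135^4 ≡ 89 (mod 409)
135^6 ≡ 340 (mod 409)
135^8 ≡ 150 (mod 409)
135^12 ≡ 262 (mod 409)
135^17 ≡ 266 (mod 409)
135^24 ≡ 341 (mod 409)
135^34 ≡ 408 (mod 409)
135^51 ≡ 143 (mod 409)
135^68 ≡ 1 (mod 409) ✓
So ord_409(135) = 68, hence |⟨135⟩| = 68.
Index = |(Z/409Z)^×| / |⟨135⟩| = 408 / 68 = 6.

6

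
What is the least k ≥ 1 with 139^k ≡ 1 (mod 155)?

Since 139 ∈ (Z/155Z)^×, its order divides φ(155) = φ(5·31) = (5−1)·(31−1) = 4·30 = 120 = 2^3 · 3 · 5.
Divisors of 120: 1, 2, 3, 4, 5, 6, 8, 10, 12, 15, 20, 24, 30, 40, 60, 120.
Compute 139^d (mod 155) for the divisors d until we hit 1:
139^1 ≡ 139 (mod 155)
139^2 ≡ 101 (mod 155)
139^3 ≡ 89 (mod 155)
139^4 ≡ 126 (mod 155)
139^5 ≡ 154 (mod 155)
139^6 ≡ 16 (mod 155)
139^8 ≡ 66 (mod 155)
139^10 ≡ 1 (mod 155) ✓
Hence ord(139) = 10.

10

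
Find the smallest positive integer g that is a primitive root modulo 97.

5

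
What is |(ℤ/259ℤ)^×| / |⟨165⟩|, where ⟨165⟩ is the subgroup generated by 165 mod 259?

The order of 165 must divide φ(259) = φ(7·37) = (7−1)·(37−1) = 6·36 = 216 = 2^3 · 3^3.
Divisors of 216: 1, 2, 3, 4, 6, 8, 9, 12, 18, 24, 27, 36, 54, 72, 108, 216.
Compute 165^d (mod 259) for the divisors d until we hit 1:
165^1 ≡ 165 (mod 259)
165^2 ≡ 30 (mod 259)
165^3 ≡ 29 (mod 259)
165^4 ≡ 123 (mod 259)
165^6 ≡ 64 (mod 259)
165^8 ≡ 107 (mod 259)
165^9 ≡ 43 (mod 259)
165^12 ≡ 211 (mod 259)
165^18 ≡ 36 (mod 259)
165^24 ≡ 232 (mod 259)
165^27 ≡ 253 (mod 259)
165^36 ≡ 1 (mod 259) ✓
The order of 165 is 36, so the subgroup it generates has 36 elements.
Index = |(Z/259Z)^×| / |⟨165⟩| = 216 / 36 = 6.

6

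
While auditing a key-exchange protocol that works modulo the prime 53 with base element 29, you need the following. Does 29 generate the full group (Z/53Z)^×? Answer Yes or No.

No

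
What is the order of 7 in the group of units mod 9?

3

By Lagrange's theorem, ord_9(7) divides φ(9) = φ(3^2) = 3·(3−1) = 6 = 2 · 3.
Divisors of 6: 1, 2, 3, 6.
Evaluate successive powers at the divisors of 6:
7^1 ≡ 7 (mod 9)
7^2 ≡ 4 (mod 9)
7^3 ≡ 1 (mod 9) ✓
Hence ord(7) = 3.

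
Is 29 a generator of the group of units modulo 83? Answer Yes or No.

φ(83) = 83 − 1 = 82 = 2 · 41.
An element g generates (Z/83Z)^× iff g^(82/q) ≢ 1 (mod 83) for each prime q ∈ {2, 41}.
29^41 ≡ 1 (mod 83)  [q = 2: ≡ 1 ✗]
29^2 ≡ 11 (mod 83)  [q = 41: ≢ 1 ✓]
Since 29^41 ≡ 1, the order of 29 divides 41 < 82, so 29 is not a primitive root.

No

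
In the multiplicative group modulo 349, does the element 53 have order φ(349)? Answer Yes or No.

No

φ(349) = 349 − 1 = 348 = 2^2 · 3 · 29.
It suffices to check that the order of 53 is not a proper divisor of 348: compute 53^(348/q) for q ∈ {2, 3, 29}.
53^174 ≡ 348 (mod 349)  [q = 2: ≢ 1 ✓]
53^116 ≡ 1 (mod 349)  [q = 3: ≡ 1 ✗]
53^12 ≡ 31 (mod 349)  [q = 29: ≢ 1 ✓]
The check at q = 3 fails, so 53 generates a proper subgroup.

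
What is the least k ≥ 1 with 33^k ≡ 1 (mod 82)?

20

ord(33) | φ(82) = φ(2)·φ(41) = 1·40 = 40 = 2^3 · 5.
Divisors of 40: 1, 2, 4, 5, 8, 10, 20, 40.
Compute 33^d (mod 82) for the divisors d until we hit 1:
33^1 ≡ 33 (mod 82)
33^2 ≡ 23 (mod 82)
33^4 ≡ 37 (mod 82)
33^5 ≡ 73 (mod 82)
33^8 ≡ 57 (mod 82)
33^10 ≡ 81 (mod 82)
33^20 ≡ 1 (mod 82) ✓
Hence ord(33) = 20.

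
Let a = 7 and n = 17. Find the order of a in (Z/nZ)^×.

Since 7 ∈ (Z/17Z)^×, its order divides φ(17) = 17 − 1 = 16 = 2^4.
Divisors of 16: 1, 2, 4, 8, 16.
Test each divisor d:
7^1 ≡ 7
7^2 ≡ 15
7^4 ≡ 4
7^8 ≡ 16
7^16 ≡ 1
Hence ord(7) = 16.

16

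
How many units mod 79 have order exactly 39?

24

φ(79) = 79 − 1 = 78 = 2 · 3 · 13.
Since (Z/79Z)^× is cyclic of order 78, the number of elements of order d is φ(d) when d | 78 and 0 otherwise.
39 = 3 · 13 divides 78, and φ(39) = 24.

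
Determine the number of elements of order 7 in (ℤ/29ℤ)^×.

6

φ(29) = 29 − 1 = 28 = 2^2 · 7.
(Z/29Z)^× is cyclic (|G| = 28); a cyclic group of order m has exactly φ(d) elements of each order d | m, and none otherwise.
7 | 28, and φ(7) = 7 − 1 = 6.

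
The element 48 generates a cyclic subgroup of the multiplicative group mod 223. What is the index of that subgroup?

Since 48 ∈ (Z/223Z)^×, its order divides φ(223) = 223 − 1 = 222 = 2 · 3 · 37.
Divisors of 222: 1, 2, 3, 6, 37, 74, 111, 222.
Compute 48^d (mod 223) for the divisors d until we hit 1:
48^1 ≡ 48 (mod 223)
48^2 ≡ 74 (mod 223)
48^3 ≡ 207 (mod 223)
48^6 ≡ 33 (mod 223)
48^37 ≡ 184 (mod 223)
48^74 ≡ 183 (mod 223)
48^111 ≡ 222 (mod 223)
48^222 ≡ 1 (mod 223) ✓
Thus |⟨48⟩| = ord(48) = 222.
[(Z/223Z)^× : ⟨48⟩] = 222/222 = 1.

1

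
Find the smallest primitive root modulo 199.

3

φ(199) = 199 − 1 = 198 = 2 · 3^2 · 11.
Test candidates g = 2, 3, … against the prime factors q ∈ {2, 3, 11} of φ(199): g is a generator iff g^(198/q) ≢ 1 for every such q.
g = 2: 2^99 ≡ 1 — hits 1, so not a primitive root.
g = 3: 3^99 ≡ 198; 3^66 ≡ 106; 3^18 ≡ 125 — none is 1, so 3 is a primitive root.
Hence the least primitive root of 199 is 3.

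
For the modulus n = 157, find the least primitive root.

5

φ(157) = 157 − 1 = 156 = 2^2 · 3 · 13.
g is a primitive root iff g^(156/q) ≢ 1 (mod 157) for each prime q ∈ {2, 3, 13}.
g = 2: 2^78 ≡ 156; 2^52 ≡ 1 — hits 1, so not a primitive root.
g = 3: 3^78 ≡ 1 — hits 1, so not a primitive root.
g = 4: 4^78 ≡ 1 — hits 1, so not a primitive root.
g = 5: 5^78 ≡ 156; 5^52 ≡ 12; 5^12 ≡ 130 — none is 1, so 5 is a primitive root.
The smallest primitive root modulo 157 is 5.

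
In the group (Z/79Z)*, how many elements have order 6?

φ(79) = 79 − 1 = 78 = 2 · 3 · 13.
Since (Z/79Z)^× is cyclic of order 78, the number of elements of order d is φ(d) when d | 78 and 0 otherwise.
6 = 2 · 3 divides 78, and φ(6) = 2.

2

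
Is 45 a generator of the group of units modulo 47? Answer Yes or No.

φ(47) = 47 − 1 = 46 = 2 · 23.
Test 45^(46/q) mod 47 for each prime factor q of 46:
45^23 ≡ 46 (mod 47)  [q = 2: ≢ 1 ✓]
45^2 ≡ 4 (mod 47)  [q = 23: ≢ 1 ✓]
None equal 1, so ord_47(45) = 46: 45 is a primitive root.

Yes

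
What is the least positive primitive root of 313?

10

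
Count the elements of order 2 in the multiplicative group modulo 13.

φ(13) = 13 − 1 = 12 = 2^2 · 3.
Since (Z/13Z)^× is cyclic of order 12, the number of elements of order d is φ(d) when d | 12 and 0 otherwise.
2 | 12, and φ(2) = 2 − 1 = 1.

1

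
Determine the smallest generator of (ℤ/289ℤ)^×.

3

φ(289) = φ(17^2) = 17·(17−1) = 272 = 2^4 · 17.
Test candidates g = 2, 3, … against the prime factors q ∈ {2, 17} of φ(289): g is a generator iff g^(272/q) ≢ 1 for every such q.
g = 2: 2^136 ≡ 1 — hits 1, so not a primitive root.
g = 3: 3^136 ≡ 288; 3^16 ≡ 171 — none is 1, so 3 is a primitive root.
So 3 is the smallest generator of (Z/289Z)^×.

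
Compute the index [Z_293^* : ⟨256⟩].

4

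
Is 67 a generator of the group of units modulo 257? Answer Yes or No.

φ(257) = 257 − 1 = 256 = 2^8.
Test 67^(256/q) mod 257 for each prime factor q of 256:
67^128 ≡ 1 (mod 257)  [q = 2: ≡ 1 ✗]
Since 67^128 ≡ 1, the order of 67 divides 128 < 256, so 67 is not a primitive root.

No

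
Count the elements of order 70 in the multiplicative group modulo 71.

24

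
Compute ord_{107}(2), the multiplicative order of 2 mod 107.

106

ord(2) | φ(107) = 107 − 1 = 106 = 2 · 53.
Divisors of 106: 1, 2, 53, 106.
Check 2^d mod 107 for each divisor in increasing order:
2^1 ≡ 2
2^2 ≡ 4
2^53 ≡ 106
2^106 ≡ 1
The smallest such exponent is 106, so the order of 2 is 106.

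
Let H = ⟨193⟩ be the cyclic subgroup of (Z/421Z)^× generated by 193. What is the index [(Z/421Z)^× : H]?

Since 193 ∈ (Z/421Z)^×, its order divides φ(421) = 421 − 1 = 420 = 2^2 · 3 · 5 · 7.
Divisors of 420: 1, 2, 3, 4, 5, 6, 7, 10, 12, 14, 15, 20, 21, 28, 30, 35, 42, 60, 70, 84, 105, 140, 210, 420.
Compute 193^d (mod 421) for the divisors d until we hit 1:
193^1 ≡ 193
193^2 ≡ 201
193^3 ≡ 61
193^4 ≡ 406
193^5 ≡ 52
193^6 ≡ 353
193^7 ≡ 348
193^10 ≡ 178
193^12 ≡ 414
193^14 ≡ 277
193^15 ≡ 415
193^20 ≡ 109
193^21 ≡ 408
193^28 ≡ 107
193^30 ≡ 36
193^35 ≡ 188
193^42 ≡ 169
193^60 ≡ 33
193^70 ≡ 401
193^84 ≡ 354
193^105 ≡ 29
193^140 ≡ 400
193^210 ≡ 420
193^420 ≡ 1
Thus |⟨193⟩| = ord(193) = 420.
Index = |(Z/421Z)^×| / |⟨193⟩| = 420 / 420 = 1.

1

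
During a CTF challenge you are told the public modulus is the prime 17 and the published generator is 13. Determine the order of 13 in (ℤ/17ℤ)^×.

4

Since 13 ∈ (Z/17Z)^×, its order divides φ(17) = 17 − 1 = 16 = 2^4.
Divisors of 16: 1, 2, 4, 8, 16.
Evaluate successive powers at the divisors of 16:
13^1 ≡ 13 (mod 17)
13^2 ≡ 16 (mod 17)
13^4 ≡ 1 (mod 17) ✓
Therefore the multiplicative order of 13 modulo 17 is 4.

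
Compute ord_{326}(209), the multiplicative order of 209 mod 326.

81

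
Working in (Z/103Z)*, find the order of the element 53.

102

The order of 53 must divide φ(103) = 103 − 1 = 102 = 2 · 3 · 17.
Divisors of 102: 1, 2, 3, 6, 17, 34, 51, 102.
Compute 53^d (mod 103) for the divisors d until we hit 1:
53^1 ≡ 53 (mod 103)
53^2 ≡ 28 (mod 103)
53^3 ≡ 42 (mod 103)
53^6 ≡ 13 (mod 103)
53^17 ≡ 57 (mod 103)
53^34 ≡ 56 (mod 103)
53^51 ≡ 102 (mod 103)
53^102 ≡ 1 (mod 103) ✓
So ord_103(53) = 102.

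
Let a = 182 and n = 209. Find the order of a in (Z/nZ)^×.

30

ord(182) | φ(209) = φ(11·19) = (11−1)·(19−1) = 10·18 = 180 = 2^2 · 3^2 · 5.
Divisors of 180: 1, 2, 3, 4, 5, 6, 9, 10, 12, 15, 18, 20, 30, 36, 45, 60, 90, 180.
Evaluate successive powers at the divisors of 180:
182^1 ≡ 182
182^2 ≡ 102
182^3 ≡ 172
182^4 ≡ 163
182^5 ≡ 197
182^6 ≡ 115
182^9 ≡ 134
182^10 ≡ 144
182^12 ≡ 58
182^15 ≡ 153
182^18 ≡ 191
182^20 ≡ 45
182^30 ≡ 1
Therefore the multiplicative order of 182 modulo 209 is 30.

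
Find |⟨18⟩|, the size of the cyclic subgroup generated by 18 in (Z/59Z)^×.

By Lagrange's theorem, ord_59(18) divides φ(59) = 59 − 1 = 58 = 2 · 29.
Divisors of 58: 1, 2, 29, 58.
Check 18^d mod 59 for each divisor in increasing order:
18^1 ≡ 18
18^2 ≡ 29
18^29 ≡ 58
18^58 ≡ 1
Hence ord(18) = 58.

58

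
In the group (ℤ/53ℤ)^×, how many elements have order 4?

2

φ(53) = 53 − 1 = 52 = 2^2 · 13.
In a cyclic group of order 52, there are φ(d) elements of order d for each divisor d of 52, and zero for non-divisors.
4 = 2^2 divides 52, and φ(4) = 2.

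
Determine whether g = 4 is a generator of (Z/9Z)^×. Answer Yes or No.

No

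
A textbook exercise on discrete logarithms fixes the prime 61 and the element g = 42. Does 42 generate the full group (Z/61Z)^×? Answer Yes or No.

φ(61) = 61 − 1 = 60 = 2^2 · 3 · 5.
42 is a primitive root mod 61 iff 42^(φ(61)/q) ≢ 1 for every prime q | φ(61), i.e. q ∈ {2, 3, 5}.
42^30 ≡ 1 (mod 61)  [q = 2: ≡ 1 ✗]
42^20 ≡ 13 (mod 61)  [q = 3: ≢ 1 ✓]
42^12 ≡ 9 (mod 61)  [q = 5: ≢ 1 ✓]
42^30 ≡ 1 shows ord(42) | 30, strictly less than φ(61); not a primitive root.

No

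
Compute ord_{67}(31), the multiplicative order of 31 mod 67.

The order of 31 must divide φ(67) = 67 − 1 = 66 = 2 · 3 · 11.
Divisors of 66: 1, 2, 3, 6, 11, 22, 33, 66.
Check 31^d mod 67 for each divisor in increasing order:
31^1 ≡ 31 (mod 67)
31^2 ≡ 23 (mod 67)
31^3 ≡ 43 (mod 67)
31^6 ≡ 40 (mod 67)
31^11 ≡ 30 (mod 67)
31^22 ≡ 29 (mod 67)
31^33 ≡ 66 (mod 67)
31^66 ≡ 1 (mod 67) ✓
Hence ord(31) = 66.

66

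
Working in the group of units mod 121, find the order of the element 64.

55

ord(64) | φ(121) = φ(11^2) = 11·(11−1) = 110 = 2 · 5 · 11.
Divisors of 110: 1, 2, 5, 10, 11, 22, 55, 110.
Test each divisor d:
64^1 ≡ 64 (mod 121)
64^2 ≡ 103 (mod 121)
64^5 ≡ 45 (mod 121)
64^10 ≡ 89 (mod 121)
64^11 ≡ 9 (mod 121)
64^22 ≡ 81 (mod 121)
64^55 ≡ 1 (mod 121) ✓
Hence ord(64) = 55.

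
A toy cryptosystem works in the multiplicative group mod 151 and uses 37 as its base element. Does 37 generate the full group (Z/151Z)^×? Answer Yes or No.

No

φ(151) = 151 − 1 = 150 = 2 · 3 · 5^2.
37 is a primitive root mod 151 iff 37^(φ(151)/q) ≢ 1 for every prime q | φ(151), i.e. q ∈ {2, 3, 5}.
37^75 ≡ 1 (mod 151)  [q = 2: ≡ 1 ✗]
37^50 ≡ 32 (mod 151)  [q = 3: ≢ 1 ✓]
37^30 ≡ 59 (mod 151)  [q = 5: ≢ 1 ✓]
Since 37^75 ≡ 1, the order of 37 divides 75 < 150, so 37 is not a primitive root.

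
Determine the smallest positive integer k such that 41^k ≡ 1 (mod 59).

The order of 41 must divide φ(59) = 59 − 1 = 58 = 2 · 29.
Divisors of 58: 1, 2, 29, 58.
Check 41^d mod 59 for each divisor in increasing order:
41^1 ≡ 41 (mod 59)
41^2 ≡ 29 (mod 59)
41^29 ≡ 1 (mod 59) ✓
Therefore the multiplicative order of 41 modulo 59 is 29.

29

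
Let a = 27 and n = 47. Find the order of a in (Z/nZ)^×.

23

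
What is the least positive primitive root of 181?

φ(181) = 181 − 1 = 180 = 2^2 · 3^2 · 5.
g is a primitive root iff g^(180/q) ≢ 1 (mod 181) for each prime q ∈ {2, 3, 5}.
g = 2: 2^90 ≡ 180; 2^60 ≡ 48; 2^36 ≡ 59 — none is 1, so 2 is a primitive root.
So 2 is the smallest generator of (Z/181Z)^×.

2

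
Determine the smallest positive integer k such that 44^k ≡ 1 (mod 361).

171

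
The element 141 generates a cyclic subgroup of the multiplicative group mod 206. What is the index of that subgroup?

2

The order of 141 must divide φ(206) = φ(2)·φ(103) = 1·102 = 102 = 2 · 3 · 17.
Divisors of 102: 1, 2, 3, 6, 17, 34, 51, 102.
Evaluate successive powers at the divisors of 102:
141^1 ≡ 141
141^2 ≡ 105
141^3 ≡ 179
141^6 ≡ 111
141^17 ≡ 149
141^34 ≡ 159
141^51 ≡ 1
So ord_206(141) = 51, hence |⟨141⟩| = 51.
The index is φ(206) / ord(141) = 102 / 51 = 2.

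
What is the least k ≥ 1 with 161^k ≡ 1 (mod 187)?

40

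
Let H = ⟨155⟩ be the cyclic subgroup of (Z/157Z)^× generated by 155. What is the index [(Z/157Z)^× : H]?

3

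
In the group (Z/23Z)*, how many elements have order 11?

φ(23) = 23 − 1 = 22 = 2 · 11.
(Z/23Z)^× is cyclic (|G| = 22); a cyclic group of order m has exactly φ(d) elements of each order d | m, and none otherwise.
11 | 22, and φ(11) = 11 − 1 = 10.

10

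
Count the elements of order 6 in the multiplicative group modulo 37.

φ(37) = 37 − 1 = 36 = 2^2 · 3^2.
Since (Z/37Z)^× is cyclic of order 36, the number of elements of order d is φ(d) when d | 36 and 0 otherwise.
6 = 2 · 3 divides 36, and φ(6) = 2.

2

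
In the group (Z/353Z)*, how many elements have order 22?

10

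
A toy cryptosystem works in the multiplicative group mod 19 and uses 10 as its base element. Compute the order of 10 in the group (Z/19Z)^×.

18

By Lagrange's theorem, ord_19(10) divides φ(19) = 19 − 1 = 18 = 2 · 3^2.
Divisors of 18: 1, 2, 3, 6, 9, 18.
Compute 10^d (mod 19) for the divisors d until we hit 1:
10^1 ≡ 10
10^2 ≡ 5
10^3 ≡ 12
10^6 ≡ 11
10^9 ≡ 18
10^18 ≡ 1
The smallest such exponent is 18, so the order of 10 is 18.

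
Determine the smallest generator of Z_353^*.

3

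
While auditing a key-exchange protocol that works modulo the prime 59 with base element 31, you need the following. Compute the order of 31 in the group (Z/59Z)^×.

58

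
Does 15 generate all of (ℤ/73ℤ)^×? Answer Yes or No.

Yes

φ(73) = 73 − 1 = 72 = 2^3 · 3^2.
Test 15^(72/q) mod 73 for each prime factor q of 72:
15^36 ≡ 72 (mod 73)  [q = 2: ≢ 1 ✓]
15^24 ≡ 8 (mod 73)  [q = 3: ≢ 1 ✓]
All checks pass, so 15 has order 72 and is a primitive root modulo 73.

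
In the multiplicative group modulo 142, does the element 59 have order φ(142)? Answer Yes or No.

φ(142) = φ(2)·φ(71) = 1·70 = 70 = 2 · 5 · 7.
An element g generates (Z/142Z)^× iff g^(70/q) ≢ 1 (mod 142) for each prime q ∈ {2, 5, 7}.
59^35 ≡ 141 (mod 142)  [q = 2: ≢ 1 ✓]
59^14 ≡ 57 (mod 142)  [q = 5: ≢ 1 ✓]
59^10 ≡ 103 (mod 142)  [q = 7: ≢ 1 ✓]
All checks pass, so 59 has order 70 and is a primitive root modulo 142.

Yes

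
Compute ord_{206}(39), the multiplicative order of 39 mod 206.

By Lagrange's theorem, ord_206(39) divides φ(206) = φ(2)·φ(103) = 1·102 = 102 = 2 · 3 · 17.
Divisors of 102: 1, 2, 3, 6, 17, 34, 51, 102.
Check 39^d mod 206 for each divisor in increasing order:
39^1 ≡ 39 (mod 206)
39^2 ≡ 79 (mod 206)
39^3 ≡ 197 (mod 206)
39^6 ≡ 81 (mod 206)
39^17 ≡ 205 (mod 206)
39^34 ≡ 1 (mod 206) ✓
Therefore the multiplicative order of 39 modulo 206 is 34.

34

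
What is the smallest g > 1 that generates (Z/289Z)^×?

φ(289) = φ(17^2) = 17·(17−1) = 272 = 2^4 · 17.
g is a primitive root iff g^(272/q) ≢ 1 (mod 289) for each prime q ∈ {2, 17}.
g = 2: 2^136 ≡ 1 — hits 1, so not a primitive root.
g = 3: 3^136 ≡ 288; 3^16 ≡ 171 — none is 1, so 3 is a primitive root.
Hence the least primitive root of 289 is 3.

3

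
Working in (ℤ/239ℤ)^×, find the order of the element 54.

119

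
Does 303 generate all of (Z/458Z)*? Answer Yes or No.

φ(458) = φ(2)·φ(229) = 1·228 = 228 = 2^2 · 3 · 19.
Test 303^(228/q) mod 458 for each prime factor q of 228:
303^114 ≡ 457 (mod 458)  [q = 2: ≢ 1 ✓]
303^76 ≡ 363 (mod 458)  [q = 3: ≢ 1 ✓]
303^12 ≡ 225 (mod 458)  [q = 19: ≢ 1 ✓]
None equal 1, so ord_458(303) = 228: 303 is a primitive root.

Yes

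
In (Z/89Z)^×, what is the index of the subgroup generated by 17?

2

ord(17) | φ(89) = 89 − 1 = 88 = 2^3 · 11.
Divisors of 88: 1, 2, 4, 8, 11, 22, 44, 88.
Check 17^d mod 89 for each divisor in increasing order:
17^1 ≡ 17 (mod 89)
17^2 ≡ 22 (mod 89)
17^4 ≡ 39 (mod 89)
17^8 ≡ 8 (mod 89)
17^11 ≡ 55 (mod 89)
17^22 ≡ 88 (mod 89)
17^44 ≡ 1 (mod 89) ✓
Thus |⟨17⟩| = ord(17) = 44.
The index is φ(89) / ord(17) = 88 / 44 = 2.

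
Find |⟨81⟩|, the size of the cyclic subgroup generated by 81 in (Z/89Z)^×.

Since 81 ∈ (Z/89Z)^×, its order divides φ(89) = 89 − 1 = 88 = 2^3 · 11.
Divisors of 88: 1, 2, 4, 8, 11, 22, 44, 88.
Evaluate successive powers at the divisors of 88:
81^1 ≡ 81
81^2 ≡ 64
81^4 ≡ 2
81^8 ≡ 4
81^11 ≡ 88
81^22 ≡ 1
Therefore the multiplicative order of 81 modulo 89 is 22.

22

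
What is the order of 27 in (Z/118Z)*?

29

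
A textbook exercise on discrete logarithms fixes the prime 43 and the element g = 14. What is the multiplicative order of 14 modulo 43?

21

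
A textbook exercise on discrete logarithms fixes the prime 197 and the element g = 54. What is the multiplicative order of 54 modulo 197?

49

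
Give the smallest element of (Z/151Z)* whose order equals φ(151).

6

φ(151) = 151 − 1 = 150 = 2 · 3 · 5^2.
Test candidates g = 2, 3, … against the prime factors q ∈ {2, 3, 5} of φ(151): g is a generator iff g^(150/q) ≢ 1 for every such q.
g = 2: 2^75 ≡ 1 — hits 1, so not a primitive root.
g = 3: 3^75 ≡ 150; 3^50 ≡ 1 — hits 1, so not a primitive root.
g = 4: 4^75 ≡ 1 — hits 1, so not a primitive root.
g = 5: 5^75 ≡ 1 — hits 1, so not a primitive root.
g = 6: 6^75 ≡ 150; 6^50 ≡ 32; 6^30 ≡ 59 — none is 1, so 6 is a primitive root.
Hence the least primitive root of 151 is 6.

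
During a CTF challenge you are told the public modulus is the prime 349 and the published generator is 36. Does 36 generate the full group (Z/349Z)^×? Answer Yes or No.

φ(349) = 349 − 1 = 348 = 2^2 · 3 · 29.
36 is a primitive root mod 349 iff 36^(φ(349)/q) ≢ 1 for every prime q | φ(349), i.e. q ∈ {2, 3, 29}.
36^174 ≡ 1 (mod 349)  [q = 2: ≡ 1 ✗]
36^116 ≡ 1 (mod 349)  [q = 3: ≡ 1 ✗]
36^12 ≡ 312 (mod 349)  [q = 29: ≢ 1 ✓]
36^174 ≡ 1 shows ord(36) | 174, strictly less than φ(349); not a primitive root.

No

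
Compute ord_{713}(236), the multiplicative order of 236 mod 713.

165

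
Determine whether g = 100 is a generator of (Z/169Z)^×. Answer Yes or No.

φ(169) = φ(13^2) = 13·(13−1) = 156 = 2^2 · 3 · 13.
100 is a primitive root mod 169 iff 100^(φ(169)/q) ≢ 1 for every prime q | φ(169), i.e. q ∈ {2, 3, 13}.
100^78 ≡ 1 (mod 169)  [q = 2: ≡ 1 ✗]
100^52 ≡ 22 (mod 169)  [q = 3: ≢ 1 ✓]
100^12 ≡ 105 (mod 169)  [q = 13: ≢ 1 ✓]
100^78 ≡ 1 shows ord(100) | 78, strictly less than φ(169); not a primitive root.

No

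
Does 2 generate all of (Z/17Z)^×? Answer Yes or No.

No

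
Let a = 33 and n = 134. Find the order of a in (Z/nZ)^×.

ord(33) | φ(134) = φ(2)·φ(67) = 1·66 = 66 = 2 · 3 · 11.
Divisors of 66: 1, 2, 3, 6, 11, 22, 33, 66.
Check 33^d mod 134 for each divisor in increasing order:
33^1 ≡ 33 (mod 134)
33^2 ≡ 17 (mod 134)
33^3 ≡ 25 (mod 134)
33^6 ≡ 89 (mod 134)
33^11 ≡ 37 (mod 134)
33^22 ≡ 29 (mod 134)
33^33 ≡ 1 (mod 134) ✓
The smallest such exponent is 33, so the order of 33 is 33.

33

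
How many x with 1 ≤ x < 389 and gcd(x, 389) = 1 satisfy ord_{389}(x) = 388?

192

φ(389) = 389 − 1 = 388 = 2^2 · 97.
Since (Z/389Z)^× is cyclic of order 388, the number of elements of order d is φ(d) when d | 388 and 0 otherwise.
388 = 2^2 · 97 divides 388, and φ(388) = 192.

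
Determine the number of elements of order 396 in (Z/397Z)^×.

120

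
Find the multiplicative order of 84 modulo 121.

110

Since 84 ∈ (Z/121Z)^×, its order divides φ(121) = φ(11^2) = 11·(11−1) = 110 = 2 · 5 · 11.
Divisors of 110: 1, 2, 5, 10, 11, 22, 55, 110.
Test each divisor d:
84^1 ≡ 84
84^2 ≡ 38
84^5 ≡ 54
84^10 ≡ 12
84^11 ≡ 40
84^22 ≡ 27
84^55 ≡ 120
84^110 ≡ 1
Hence ord(84) = 110.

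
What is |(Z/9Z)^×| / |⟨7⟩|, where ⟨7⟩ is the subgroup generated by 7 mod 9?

2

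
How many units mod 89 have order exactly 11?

10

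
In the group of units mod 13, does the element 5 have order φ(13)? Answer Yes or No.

No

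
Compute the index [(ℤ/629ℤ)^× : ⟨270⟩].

By Lagrange's theorem, ord_629(270) divides φ(629) = φ(17·37) = (17−1)·(37−1) = 16·36 = 576 = 2^6 · 3^2.
Divisors of 576: 1, 2, 3, 4, 6, 8, 9, 12, 16, 18, 24, 32, 36, 48, 64, 72, 96, 144, 192, 288, 576.
Compute 270^d (mod 629) for the divisors d until we hit 1:
270^1 ≡ 270 (mod 629)
270^2 ≡ 565 (mod 629)
270^3 ≡ 332 (mod 629)
270^4 ≡ 322 (mod 629)
270^6 ≡ 149 (mod 629)
270^8 ≡ 528 (mod 629)
270^9 ≡ 406 (mod 629)
270^12 ≡ 186 (mod 629)
270^16 ≡ 137 (mod 629)
270^18 ≡ 38 (mod 629)
270^24 ≡ 1 (mod 629) ✓
So ord_629(270) = 24, hence |⟨270⟩| = 24.
Index = |(Z/629Z)^×| / |⟨270⟩| = 576 / 24 = 24.

24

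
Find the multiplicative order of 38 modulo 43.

21

The order of 38 must divide φ(43) = 43 − 1 = 42 = 2 · 3 · 7.
Divisors of 42: 1, 2, 3, 6, 7, 14, 21, 42.
Compute 38^d (mod 43) for the divisors d until we hit 1:
38^1 ≡ 38 (mod 43)
38^2 ≡ 25 (mod 43)
38^3 ≡ 4 (mod 43)
38^6 ≡ 16 (mod 43)
38^7 ≡ 6 (mod 43)
38^14 ≡ 36 (mod 43)
38^21 ≡ 1 (mod 43) ✓
Hence ord(38) = 21.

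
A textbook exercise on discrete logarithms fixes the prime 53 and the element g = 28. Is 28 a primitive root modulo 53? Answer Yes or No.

No

φ(53) = 53 − 1 = 52 = 2^2 · 13.
An element g generates (Z/53Z)^× iff g^(52/q) ≢ 1 (mod 53) for each prime q ∈ {2, 13}.
28^26 ≡ 1 (mod 53)  [q = 2: ≡ 1 ✗]
28^4 ≡ 15 (mod 53)  [q = 13: ≢ 1 ✓]
The check at q = 2 fails, so 28 generates a proper subgroup.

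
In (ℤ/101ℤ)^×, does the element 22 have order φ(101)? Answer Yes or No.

No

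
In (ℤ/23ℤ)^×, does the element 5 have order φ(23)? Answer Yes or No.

φ(23) = 23 − 1 = 22 = 2 · 11.
Test 5^(22/q) mod 23 for each prime factor q of 22:
5^11 ≡ 22 (mod 23)  [q = 2: ≢ 1 ✓]
5^2 ≡ 2 (mod 23)  [q = 11: ≢ 1 ✓]
None equal 1, so ord_23(5) = 22: 5 is a primitive root.

Yes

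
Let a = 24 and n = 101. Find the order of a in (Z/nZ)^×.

25

By Lagrange's theorem, ord_101(24) divides φ(101) = 101 − 1 = 100 = 2^2 · 5^2.
Divisors of 100: 1, 2, 4, 5, 10, 20, 25, 50, 100.
Test each divisor d:
24^1 ≡ 24 (mod 101)
24^2 ≡ 71 (mod 101)
24^4 ≡ 92 (mod 101)
24^5 ≡ 87 (mod 101)
24^10 ≡ 95 (mod 101)
24^20 ≡ 36 (mod 101)
24^25 ≡ 1 (mod 101) ✓
The smallest such exponent is 25, so the order of 24 is 25.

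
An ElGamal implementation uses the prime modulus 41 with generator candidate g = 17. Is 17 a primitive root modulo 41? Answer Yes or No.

φ(41) = 41 − 1 = 40 = 2^3 · 5.
17 is a primitive root mod 41 iff 17^(φ(41)/q) ≢ 1 for every prime q | φ(41), i.e. q ∈ {2, 5}.
17^20 ≡ 40 (mod 41)  [q = 2: ≢ 1 ✓]
17^8 ≡ 16 (mod 41)  [q = 5: ≢ 1 ✓]
Every test exponent gives a nontrivial residue, hence 17 generates the full group.

Yes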